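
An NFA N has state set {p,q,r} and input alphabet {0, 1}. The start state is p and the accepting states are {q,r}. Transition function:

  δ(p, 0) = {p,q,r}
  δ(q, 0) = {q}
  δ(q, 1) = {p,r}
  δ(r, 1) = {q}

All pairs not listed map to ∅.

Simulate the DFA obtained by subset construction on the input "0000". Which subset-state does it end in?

{p,q,r}

Start: {p}.
δ(p,0) = {p,q,r}.
Union: {p,q,r}.
After 0: {p,q,r}.
δ(p,0) = {p,q,r}; δ(q,0) = {q}; δ(r,0) = ∅.
Union: {p,q,r}.
After 0: {p,q,r}.
δ(p,0) = {p,q,r}; δ(q,0) = {q}; δ(r,0) = ∅.
Union: {p,q,r}.
After 0: {p,q,r}.
δ(p,0) = {p,q,r}; δ(q,0) = {q}; δ(r,0) = ∅.
Union: {p,q,r}.
After 0: {p,q,r}.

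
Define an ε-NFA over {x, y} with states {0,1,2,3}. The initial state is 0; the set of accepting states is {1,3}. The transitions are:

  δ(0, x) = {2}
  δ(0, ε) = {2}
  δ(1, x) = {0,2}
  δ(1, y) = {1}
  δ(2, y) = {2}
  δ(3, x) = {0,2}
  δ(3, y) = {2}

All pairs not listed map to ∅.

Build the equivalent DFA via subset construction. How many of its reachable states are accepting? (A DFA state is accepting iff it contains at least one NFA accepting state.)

0

Start state of the DFA: {0,2} (ε-closure of the NFA start).
{0,2} --x--> {2}  [new]
{0,2} --y--> {2}  [seen]
{2} --x--> ∅  [new]
{2} --y--> {2}  [seen]
∅ --x--> ∅  [seen]
∅ --y--> ∅  [seen]
Reachable DFA states: {0,2}, {2}, ∅.
Accepting DFA states (contain an NFA accepting state): none.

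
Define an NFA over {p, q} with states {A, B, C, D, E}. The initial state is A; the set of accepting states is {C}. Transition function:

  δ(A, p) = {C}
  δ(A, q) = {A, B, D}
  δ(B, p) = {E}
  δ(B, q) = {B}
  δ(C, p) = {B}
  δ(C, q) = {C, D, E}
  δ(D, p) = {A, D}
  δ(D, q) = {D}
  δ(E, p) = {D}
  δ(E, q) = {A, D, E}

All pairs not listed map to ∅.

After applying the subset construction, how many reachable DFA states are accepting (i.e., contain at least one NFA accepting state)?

Start state of the DFA: {A}.
{A} --p--> {C}  [new]
{A} --q--> {A, B, D}  [new]
{C} --p--> {B}  [new]
{C} --q--> {C, D, E}  [new]
{A, B, D} --p--> {A, C, D, E}  [new]
{A, B, D} --q--> {A, B, D}  [seen]
{B} --p--> {E}  [new]
{B} --q--> {B}  [seen]
{C, D, E} --p--> {A, B, D}  [seen]
{C, D, E} --q--> {A, C, D, E}  [seen]
{A, C, D, E} --p--> {A, B, C, D}  [new]
{A, C, D, E} --q--> {A, B, C, D, E}  [new]
{E} --p--> {D}  [new]
{E} --q--> {A, D, E}  [new]
{A, B, C, D} --p--> {A, B, C, D, E}  [seen]
{A, B, C, D} --q--> {A, B, C, D, E}  [seen]
{A, B, C, D, E} --p--> {A, B, C, D, E}  [seen]
{A, B, C, D, E} --q--> {A, B, C, D, E}  [seen]
{D} --p--> {A, D}  [new]
{D} --q--> {D}  [seen]
{A, D, E} --p--> {A, C, D}  [new]
{A, D, E} --q--> {A, B, D, E}  [new]
{A, D} --p--> {A, C, D}  [seen]
{A, D} --q--> {A, B, D}  [seen]
{A, C, D} --p--> {A, B, C, D}  [seen]
{A, C, D} --q--> {A, B, C, D, E}  [seen]
{A, B, D, E} --p--> {A, C, D, E}  [seen]
{A, B, D, E} --q--> {A, B, D, E}  [seen]
Reachable DFA states: {A}, {C}, {A, B, D}, {B}, {C, D, E}, {A, C, D, E}, {E}, {A, B, C, D}, {A, B, C, D, E}, {D}, {A, D, E}, {A, D}, {A, C, D}, {A, B, D, E}.
Accepting DFA states (contain an NFA accepting state): {C}, {C, D, E}, {A, C, D, E}, {A, B, C, D}, {A, B, C, D, E}, {A, C, D}.

6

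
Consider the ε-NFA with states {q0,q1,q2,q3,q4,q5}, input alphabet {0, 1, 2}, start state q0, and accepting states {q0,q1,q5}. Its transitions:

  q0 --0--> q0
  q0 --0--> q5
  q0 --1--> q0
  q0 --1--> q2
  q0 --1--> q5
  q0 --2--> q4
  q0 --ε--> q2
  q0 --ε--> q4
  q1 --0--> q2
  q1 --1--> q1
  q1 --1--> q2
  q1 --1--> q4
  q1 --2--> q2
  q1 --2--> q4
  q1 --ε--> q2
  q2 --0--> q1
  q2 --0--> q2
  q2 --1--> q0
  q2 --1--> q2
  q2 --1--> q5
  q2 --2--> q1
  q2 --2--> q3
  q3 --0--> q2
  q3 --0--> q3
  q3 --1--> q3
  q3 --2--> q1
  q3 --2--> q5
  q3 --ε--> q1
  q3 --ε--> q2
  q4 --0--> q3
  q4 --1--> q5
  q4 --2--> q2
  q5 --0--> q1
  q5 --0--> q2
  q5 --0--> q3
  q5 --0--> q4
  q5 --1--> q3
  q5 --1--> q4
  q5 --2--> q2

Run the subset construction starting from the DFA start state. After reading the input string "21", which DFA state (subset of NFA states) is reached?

{q0,q1,q2,q3,q4,q5}

Start: {q0,q2,q4}.
δ(q0,2) = {q4}; δ(q2,2) = {q1,q3}; δ(q4,2) = {q2}.
Union: {q1,q2,q3,q4}.
After 2: {q1,q2,q3,q4}.
δ(q1,1) = {q1,q2,q4}; δ(q2,1) = {q0,q2,q5}; δ(q3,1) = {q3}; δ(q4,1) = {q5}.
Union: {q0,q1,q2,q3,q4,q5}.
After 1: {q0,q1,q2,q3,q4,q5}.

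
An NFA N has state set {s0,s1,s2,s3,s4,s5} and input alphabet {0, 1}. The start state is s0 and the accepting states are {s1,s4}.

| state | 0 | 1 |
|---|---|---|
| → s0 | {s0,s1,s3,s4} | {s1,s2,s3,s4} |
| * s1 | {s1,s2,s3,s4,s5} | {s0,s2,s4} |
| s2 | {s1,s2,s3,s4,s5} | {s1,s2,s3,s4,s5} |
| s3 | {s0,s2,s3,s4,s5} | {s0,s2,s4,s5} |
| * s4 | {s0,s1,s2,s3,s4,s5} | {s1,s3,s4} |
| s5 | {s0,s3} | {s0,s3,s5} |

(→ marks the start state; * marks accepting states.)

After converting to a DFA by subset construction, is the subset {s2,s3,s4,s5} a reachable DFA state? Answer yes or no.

no

Start state of the DFA: {s0}.
{s0} --0--> {s0,s1,s3,s4}  [new]
{s0} --1--> {s1,s2,s3,s4}  [new]
{s0,s1,s3,s4} --0--> {s0,s1,s2,s3,s4,s5}  [new]
{s0,s1,s3,s4} --1--> {s0,s1,s2,s3,s4,s5}  [seen]
{s1,s2,s3,s4} --0--> {s0,s1,s2,s3,s4,s5}  [seen]
{s1,s2,s3,s4} --1--> {s0,s1,s2,s3,s4,s5}  [seen]
{s0,s1,s2,s3,s4,s5} --0--> {s0,s1,s2,s3,s4,s5}  [seen]
{s0,s1,s2,s3,s4,s5} --1--> {s0,s1,s2,s3,s4,s5}  [seen]
Reachable DFA states: {s0}, {s0,s1,s3,s4}, {s1,s2,s3,s4}, {s0,s1,s2,s3,s4,s5}.
{s2,s3,s4,s5} is not among them.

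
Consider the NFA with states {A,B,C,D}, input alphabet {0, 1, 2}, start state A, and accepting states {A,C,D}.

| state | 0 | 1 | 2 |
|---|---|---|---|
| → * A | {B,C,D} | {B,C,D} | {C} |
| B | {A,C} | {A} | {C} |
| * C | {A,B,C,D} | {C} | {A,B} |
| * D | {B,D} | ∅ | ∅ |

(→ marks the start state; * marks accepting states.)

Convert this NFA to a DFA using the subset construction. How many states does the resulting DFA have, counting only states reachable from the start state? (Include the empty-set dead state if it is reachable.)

Start state of the DFA: {A}.
{A} --0--> {B,C,D}  [new]
{A} --1--> {B,C,D}  [seen]
{A} --2--> {C}  [new]
{B,C,D} --0--> {A,B,C,D}  [new]
{B,C,D} --1--> {A,C}  [new]
{B,C,D} --2--> {A,B,C}  [new]
{C} --0--> {A,B,C,D}  [seen]
{C} --1--> {C}  [seen]
{C} --2--> {A,B}  [new]
{A,B,C,D} --0--> {A,B,C,D}  [seen]
{A,B,C,D} --1--> {A,B,C,D}  [seen]
{A,B,C,D} --2--> {A,B,C}  [seen]
{A,C} --0--> {A,B,C,D}  [seen]
{A,C} --1--> {B,C,D}  [seen]
{A,C} --2--> {A,B,C}  [seen]
{A,B,C} --0--> {A,B,C,D}  [seen]
{A,B,C} --1--> {A,B,C,D}  [seen]
{A,B,C} --2--> {A,B,C}  [seen]
{A,B} --0--> {A,B,C,D}  [seen]
{A,B} --1--> {A,B,C,D}  [seen]
{A,B} --2--> {C}  [seen]
Reachable DFA states: {A}, {B,C,D}, {C}, {A,B,C,D}, {A,C}, {A,B,C}, {A,B}.

7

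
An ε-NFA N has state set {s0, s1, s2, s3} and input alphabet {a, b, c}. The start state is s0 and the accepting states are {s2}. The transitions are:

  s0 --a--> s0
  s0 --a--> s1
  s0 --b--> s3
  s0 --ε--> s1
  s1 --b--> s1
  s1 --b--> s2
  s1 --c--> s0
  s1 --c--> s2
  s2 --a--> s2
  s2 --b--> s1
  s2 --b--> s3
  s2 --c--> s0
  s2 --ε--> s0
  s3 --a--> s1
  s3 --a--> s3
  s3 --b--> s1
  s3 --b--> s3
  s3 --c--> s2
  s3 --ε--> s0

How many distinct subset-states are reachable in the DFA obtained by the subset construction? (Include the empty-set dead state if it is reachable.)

3

Start state of the DFA: {s0, s1} (ε-closure of the NFA start).
{s0, s1} --a--> {s0, s1}  [seen]
{s0, s1} --b--> {s0, s1, s2, s3}  [new]
{s0, s1} --c--> {s0, s1, s2}  [new]
{s0, s1, s2, s3} --a--> {s0, s1, s2, s3}  [seen]
{s0, s1, s2, s3} --b--> {s0, s1, s2, s3}  [seen]
{s0, s1, s2, s3} --c--> {s0, s1, s2}  [seen]
{s0, s1, s2} --a--> {s0, s1, s2}  [seen]
{s0, s1, s2} --b--> {s0, s1, s2, s3}  [seen]
{s0, s1, s2} --c--> {s0, s1, s2}  [seen]
Reachable DFA states: {s0, s1}, {s0, s1, s2, s3}, {s0, s1, s2}.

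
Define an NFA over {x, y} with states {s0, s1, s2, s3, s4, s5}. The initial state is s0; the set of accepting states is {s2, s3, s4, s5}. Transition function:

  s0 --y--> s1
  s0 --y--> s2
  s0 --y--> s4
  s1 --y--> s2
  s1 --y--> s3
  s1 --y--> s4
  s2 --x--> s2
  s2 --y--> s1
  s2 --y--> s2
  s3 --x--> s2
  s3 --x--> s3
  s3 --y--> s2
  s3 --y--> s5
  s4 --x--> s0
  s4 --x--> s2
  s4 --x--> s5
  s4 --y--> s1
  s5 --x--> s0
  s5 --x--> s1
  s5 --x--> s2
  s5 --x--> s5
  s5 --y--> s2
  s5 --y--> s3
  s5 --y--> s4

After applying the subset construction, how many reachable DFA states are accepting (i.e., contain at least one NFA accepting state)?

7

Start state of the DFA: {s0}.
{s0} --x--> ∅  [new]
{s0} --y--> {s1, s2, s4}  [new]
∅ --x--> ∅  [seen]
∅ --y--> ∅  [seen]
{s1, s2, s4} --x--> {s0, s2, s5}  [new]
{s1, s2, s4} --y--> {s1, s2, s3, s4}  [new]
{s0, s2, s5} --x--> {s0, s1, s2, s5}  [new]
{s0, s2, s5} --y--> {s1, s2, s3, s4}  [seen]
{s1, s2, s3, s4} --x--> {s0, s2, s3, s5}  [new]
{s1, s2, s3, s4} --y--> {s1, s2, s3, s4, s5}  [new]
{s0, s1, s2, s5} --x--> {s0, s1, s2, s5}  [seen]
{s0, s1, s2, s5} --y--> {s1, s2, s3, s4}  [seen]
{s0, s2, s3, s5} --x--> {s0, s1, s2, s3, s5}  [new]
{s0, s2, s3, s5} --y--> {s1, s2, s3, s4, s5}  [seen]
{s1, s2, s3, s4, s5} --x--> {s0, s1, s2, s3, s5}  [seen]
{s1, s2, s3, s4, s5} --y--> {s1, s2, s3, s4, s5}  [seen]
{s0, s1, s2, s3, s5} --x--> {s0, s1, s2, s3, s5}  [seen]
{s0, s1, s2, s3, s5} --y--> {s1, s2, s3, s4, s5}  [seen]
Reachable DFA states: {s0}, ∅, {s1, s2, s4}, {s0, s2, s5}, {s1, s2, s3, s4}, {s0, s1, s2, s5}, {s0, s2, s3, s5}, {s1, s2, s3, s4, s5}, {s0, s1, s2, s3, s5}.
Accepting DFA states (contain an NFA accepting state): {s1, s2, s4}, {s0, s2, s5}, {s1, s2, s3, s4}, {s0, s1, s2, s5}, {s0, s2, s3, s5}, {s1, s2, s3, s4, s5}, {s0, s1, s2, s3, s5}.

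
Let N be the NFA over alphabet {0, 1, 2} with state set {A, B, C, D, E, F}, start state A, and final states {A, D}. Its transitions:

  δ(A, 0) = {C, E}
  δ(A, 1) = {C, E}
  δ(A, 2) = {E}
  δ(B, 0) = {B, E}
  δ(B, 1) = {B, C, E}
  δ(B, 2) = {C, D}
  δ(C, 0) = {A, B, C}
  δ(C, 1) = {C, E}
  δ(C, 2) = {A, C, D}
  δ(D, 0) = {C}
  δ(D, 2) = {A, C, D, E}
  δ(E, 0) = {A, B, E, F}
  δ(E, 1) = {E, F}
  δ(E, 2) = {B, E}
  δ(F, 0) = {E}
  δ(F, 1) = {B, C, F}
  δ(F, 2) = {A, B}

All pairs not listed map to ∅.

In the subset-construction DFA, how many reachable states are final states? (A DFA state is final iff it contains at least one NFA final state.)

6

Start state of the DFA: {A}.
{A} --0--> {C, E}  [new]
{A} --1--> {C, E}  [seen]
{A} --2--> {E}  [new]
{C, E} --0--> {A, B, C, E, F}  [new]
{C, E} --1--> {C, E, F}  [new]
{C, E} --2--> {A, B, C, D, E}  [new]
{E} --0--> {A, B, E, F}  [new]
{E} --1--> {E, F}  [new]
{E} --2--> {B, E}  [new]
{A, B, C, E, F} --0--> {A, B, C, E, F}  [seen]
{A, B, C, E, F} --1--> {B, C, E, F}  [new]
{A, B, C, E, F} --2--> {A, B, C, D, E}  [seen]
{C, E, F} --0--> {A, B, C, E, F}  [seen]
{C, E, F} --1--> {B, C, E, F}  [seen]
{C, E, F} --2--> {A, B, C, D, E}  [seen]
{A, B, C, D, E} --0--> {A, B, C, E, F}  [seen]
{A, B, C, D, E} --1--> {B, C, E, F}  [seen]
{A, B, C, D, E} --2--> {A, B, C, D, E}  [seen]
{A, B, E, F} --0--> {A, B, C, E, F}  [seen]
{A, B, E, F} --1--> {B, C, E, F}  [seen]
{A, B, E, F} --2--> {A, B, C, D, E}  [seen]
{E, F} --0--> {A, B, E, F}  [seen]
{E, F} --1--> {B, C, E, F}  [seen]
{E, F} --2--> {A, B, E}  [new]
{B, E} --0--> {A, B, E, F}  [seen]
{B, E} --1--> {B, C, E, F}  [seen]
{B, E} --2--> {B, C, D, E}  [new]
{B, C, E, F} --0--> {A, B, C, E, F}  [seen]
{B, C, E, F} --1--> {B, C, E, F}  [seen]
{B, C, E, F} --2--> {A, B, C, D, E}  [seen]
{A, B, E} --0--> {A, B, C, E, F}  [seen]
{A, B, E} --1--> {B, C, E, F}  [seen]
{A, B, E} --2--> {B, C, D, E}  [seen]
{B, C, D, E} --0--> {A, B, C, E, F}  [seen]
{B, C, D, E} --1--> {B, C, E, F}  [seen]
{B, C, D, E} --2--> {A, B, C, D, E}  [seen]
Reachable DFA states: {A}, {C, E}, {E}, {A, B, C, E, F}, {C, E, F}, {A, B, C, D, E}, {A, B, E, F}, {E, F}, {B, E}, {B, C, E, F}, {A, B, E}, {B, C, D, E}.
Accepting DFA states (contain an NFA accepting state): {A}, {A, B, C, E, F}, {A, B, C, D, E}, {A, B, E, F}, {A, B, E}, {B, C, D, E}.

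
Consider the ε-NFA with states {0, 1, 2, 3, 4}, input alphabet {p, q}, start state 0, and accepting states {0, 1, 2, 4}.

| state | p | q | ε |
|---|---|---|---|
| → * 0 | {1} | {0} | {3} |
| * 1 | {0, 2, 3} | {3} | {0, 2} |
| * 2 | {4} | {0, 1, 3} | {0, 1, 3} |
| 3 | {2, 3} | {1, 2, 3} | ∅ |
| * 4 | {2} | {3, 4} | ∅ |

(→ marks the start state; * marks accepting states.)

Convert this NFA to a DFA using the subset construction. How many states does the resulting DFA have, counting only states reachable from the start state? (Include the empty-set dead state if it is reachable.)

3

Start state of the DFA: {0, 3} (ε-closure of the NFA start).
{0, 3} --p--> {0, 1, 2, 3}  [new]
{0, 3} --q--> {0, 1, 2, 3}  [seen]
{0, 1, 2, 3} --p--> {0, 1, 2, 3, 4}  [new]
{0, 1, 2, 3} --q--> {0, 1, 2, 3}  [seen]
{0, 1, 2, 3, 4} --p--> {0, 1, 2, 3, 4}  [seen]
{0, 1, 2, 3, 4} --q--> {0, 1, 2, 3, 4}  [seen]
Reachable DFA states: {0, 3}, {0, 1, 2, 3}, {0, 1, 2, 3, 4}.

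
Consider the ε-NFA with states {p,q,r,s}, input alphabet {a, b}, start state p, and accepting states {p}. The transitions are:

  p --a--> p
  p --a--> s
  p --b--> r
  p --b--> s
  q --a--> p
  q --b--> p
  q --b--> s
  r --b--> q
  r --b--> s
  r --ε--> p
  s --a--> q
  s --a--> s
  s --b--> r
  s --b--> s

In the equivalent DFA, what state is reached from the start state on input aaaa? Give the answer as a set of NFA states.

Start: {p}.
δ(p,a) = {p,s}.
Union: {p,s}.
After a: {p,s}.
δ(p,a) = {p,s}; δ(s,a) = {q,s}.
Union: {p,q,s}.
After a: {p,q,s}.
δ(p,a) = {p,s}; δ(q,a) = {p}; δ(s,a) = {q,s}.
Union: {p,q,s}.
After a: {p,q,s}.
δ(p,a) = {p,s}; δ(q,a) = {p}; δ(s,a) = {q,s}.
Union: {p,q,s}.
After a: {p,q,s}.

{p,q,s}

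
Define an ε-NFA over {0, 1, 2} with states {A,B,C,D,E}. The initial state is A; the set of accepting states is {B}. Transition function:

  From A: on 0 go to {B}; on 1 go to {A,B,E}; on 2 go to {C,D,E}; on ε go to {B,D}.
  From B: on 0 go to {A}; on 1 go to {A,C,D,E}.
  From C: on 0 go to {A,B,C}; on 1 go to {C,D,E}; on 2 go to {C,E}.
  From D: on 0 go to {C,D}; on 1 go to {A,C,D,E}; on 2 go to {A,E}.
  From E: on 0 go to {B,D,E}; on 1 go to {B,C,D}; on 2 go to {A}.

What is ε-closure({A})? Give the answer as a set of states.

Begin with {A}.
A →ε {B,D}; add B, D.
ε-closure = {A,B,D}.

{A,B,D}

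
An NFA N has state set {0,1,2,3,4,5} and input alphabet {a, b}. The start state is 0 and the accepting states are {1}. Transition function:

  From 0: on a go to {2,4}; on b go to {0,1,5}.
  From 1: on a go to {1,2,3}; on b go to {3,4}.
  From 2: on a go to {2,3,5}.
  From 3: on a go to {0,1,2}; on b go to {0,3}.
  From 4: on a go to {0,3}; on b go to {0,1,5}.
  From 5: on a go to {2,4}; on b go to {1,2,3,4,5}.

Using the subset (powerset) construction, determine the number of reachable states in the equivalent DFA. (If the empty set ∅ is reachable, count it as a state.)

9

Start state of the DFA: {0}.
{0} --a--> {2,4}  [new]
{0} --b--> {0,1,5}  [new]
{2,4} --a--> {0,2,3,5}  [new]
{2,4} --b--> {0,1,5}  [seen]
{0,1,5} --a--> {1,2,3,4}  [new]
{0,1,5} --b--> {0,1,2,3,4,5}  [new]
{0,2,3,5} --a--> {0,1,2,3,4,5}  [seen]
{0,2,3,5} --b--> {0,1,2,3,4,5}  [seen]
{1,2,3,4} --a--> {0,1,2,3,5}  [new]
{1,2,3,4} --b--> {0,1,3,4,5}  [new]
{0,1,2,3,4,5} --a--> {0,1,2,3,4,5}  [seen]
{0,1,2,3,4,5} --b--> {0,1,2,3,4,5}  [seen]
{0,1,2,3,5} --a--> {0,1,2,3,4,5}  [seen]
{0,1,2,3,5} --b--> {0,1,2,3,4,5}  [seen]
{0,1,3,4,5} --a--> {0,1,2,3,4}  [new]
{0,1,3,4,5} --b--> {0,1,2,3,4,5}  [seen]
{0,1,2,3,4} --a--> {0,1,2,3,4,5}  [seen]
{0,1,2,3,4} --b--> {0,1,3,4,5}  [seen]
Reachable DFA states: {0}, {2,4}, {0,1,5}, {0,2,3,5}, {1,2,3,4}, {0,1,2,3,4,5}, {0,1,2,3,5}, {0,1,3,4,5}, {0,1,2,3,4}.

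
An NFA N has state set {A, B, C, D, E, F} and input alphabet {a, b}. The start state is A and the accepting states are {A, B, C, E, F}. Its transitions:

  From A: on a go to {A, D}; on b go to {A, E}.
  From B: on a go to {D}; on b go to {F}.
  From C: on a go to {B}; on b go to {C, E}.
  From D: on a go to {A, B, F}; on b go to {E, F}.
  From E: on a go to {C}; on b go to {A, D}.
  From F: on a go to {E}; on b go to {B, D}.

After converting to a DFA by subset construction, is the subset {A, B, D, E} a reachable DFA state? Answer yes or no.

yes

Start state of the DFA: {A}.
{A} --a--> {A, D}  [new]
{A} --b--> {A, E}  [new]
{A, D} --a--> {A, B, D, F}  [new]
{A, D} --b--> {A, E, F}  [new]
{A, E} --a--> {A, C, D}  [new]
{A, E} --b--> {A, D, E}  [new]
{A, B, D, F} --a--> {A, B, D, E, F}  [new]
{A, B, D, F} --b--> {A, B, D, E, F}  [seen]
{A, E, F} --a--> {A, C, D, E}  [new]
{A, E, F} --b--> {A, B, D, E}  [new]
{A, C, D} --a--> {A, B, D, F}  [seen]
{A, C, D} --b--> {A, C, E, F}  [new]
{A, D, E} --a--> {A, B, C, D, F}  [new]
{A, D, E} --b--> {A, D, E, F}  [new]
{A, B, D, E, F} --a--> {A, B, C, D, E, F}  [new]
{A, B, D, E, F} --b--> {A, B, D, E, F}  [seen]
{A, C, D, E} --a--> {A, B, C, D, F}  [seen]
{A, C, D, E} --b--> {A, C, D, E, F}  [new]
{A, B, D, E} --a--> {A, B, C, D, F}  [seen]
{A, B, D, E} --b--> {A, D, E, F}  [seen]
{A, C, E, F} --a--> {A, B, C, D, E}  [new]
{A, C, E, F} --b--> {A, B, C, D, E}  [seen]
{A, B, C, D, F} --a--> {A, B, D, E, F}  [seen]
{A, B, C, D, F} --b--> {A, B, C, D, E, F}  [seen]
{A, D, E, F} --a--> {A, B, C, D, E, F}  [seen]
{A, D, E, F} --b--> {A, B, D, E, F}  [seen]
{A, B, C, D, E, F} --a--> {A, B, C, D, E, F}  [seen]
{A, B, C, D, E, F} --b--> {A, B, C, D, E, F}  [seen]
{A, C, D, E, F} --a--> {A, B, C, D, E, F}  [seen]
{A, C, D, E, F} --b--> {A, B, C, D, E, F}  [seen]
{A, B, C, D, E} --a--> {A, B, C, D, F}  [seen]
{A, B, C, D, E} --b--> {A, C, D, E, F}  [seen]
Reachable DFA states: {A}, {A, D}, {A, E}, {A, B, D, F}, {A, E, F}, {A, C, D}, {A, D, E}, {A, B, D, E, F}, {A, C, D, E}, {A, B, D, E}, {A, C, E, F}, {A, B, C, D, F}, {A, D, E, F}, {A, B, C, D, E, F}, {A, C, D, E, F}, {A, B, C, D, E}.
{A, B, D, E} is among them.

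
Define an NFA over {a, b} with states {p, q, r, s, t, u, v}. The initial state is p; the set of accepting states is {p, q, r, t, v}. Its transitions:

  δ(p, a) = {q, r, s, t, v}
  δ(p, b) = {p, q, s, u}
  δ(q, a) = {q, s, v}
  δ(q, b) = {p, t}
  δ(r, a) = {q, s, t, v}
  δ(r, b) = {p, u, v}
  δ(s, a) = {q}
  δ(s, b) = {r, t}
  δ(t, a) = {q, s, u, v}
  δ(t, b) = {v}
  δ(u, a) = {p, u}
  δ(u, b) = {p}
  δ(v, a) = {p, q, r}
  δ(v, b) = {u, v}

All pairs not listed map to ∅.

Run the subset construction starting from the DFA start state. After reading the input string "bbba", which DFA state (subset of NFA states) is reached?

{p, q, r, s, t, u, v}

Start: {p}.
δ(p,b) = {p, q, s, u}.
Union: {p, q, s, u}.
After b: {p, q, s, u}.
δ(p,b) = {p, q, s, u}; δ(q,b) = {p, t}; δ(s,b) = {r, t}; δ(u,b) = {p}.
Union: {p, q, r, s, t, u}.
After b: {p, q, r, s, t, u}.
δ(p,b) = {p, q, s, u}; δ(q,b) = {p, t}; δ(r,b) = {p, u, v}; δ(s,b) = {r, t}; δ(t,b) = {v}; δ(u,b) = {p}.
Union: {p, q, r, s, t, u, v}.
After b: {p, q, r, s, t, u, v}.
δ(p,a) = {q, r, s, t, v}; δ(q,a) = {q, s, v}; δ(r,a) = {q, s, t, v}; δ(s,a) = {q}; δ(t,a) = {q, s, u, v}; δ(u,a) = {p, u}; δ(v,a) = {p, q, r}.
Union: {p, q, r, s, t, u, v}.
After a: {p, q, r, s, t, u, v}.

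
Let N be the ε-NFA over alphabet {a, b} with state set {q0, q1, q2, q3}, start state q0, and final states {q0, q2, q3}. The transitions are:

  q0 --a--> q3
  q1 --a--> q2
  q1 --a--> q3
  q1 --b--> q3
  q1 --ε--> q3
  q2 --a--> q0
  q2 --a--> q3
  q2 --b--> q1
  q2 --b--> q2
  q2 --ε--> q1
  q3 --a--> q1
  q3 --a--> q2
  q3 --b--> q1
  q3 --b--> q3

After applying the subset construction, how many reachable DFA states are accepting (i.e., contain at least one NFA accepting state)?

5

Start state of the DFA: {q0} (ε-closure of the NFA start).
{q0} --a--> {q3}  [new]
{q0} --b--> ∅  [new]
{q3} --a--> {q1, q2, q3}  [new]
{q3} --b--> {q1, q3}  [new]
∅ --a--> ∅  [seen]
∅ --b--> ∅  [seen]
{q1, q2, q3} --a--> {q0, q1, q2, q3}  [new]
{q1, q2, q3} --b--> {q1, q2, q3}  [seen]
{q1, q3} --a--> {q1, q2, q3}  [seen]
{q1, q3} --b--> {q1, q3}  [seen]
{q0, q1, q2, q3} --a--> {q0, q1, q2, q3}  [seen]
{q0, q1, q2, q3} --b--> {q1, q2, q3}  [seen]
Reachable DFA states: {q0}, {q3}, ∅, {q1, q2, q3}, {q1, q3}, {q0, q1, q2, q3}.
Accepting DFA states (contain an NFA accepting state): {q0}, {q3}, {q1, q2, q3}, {q1, q3}, {q0, q1, q2, q3}.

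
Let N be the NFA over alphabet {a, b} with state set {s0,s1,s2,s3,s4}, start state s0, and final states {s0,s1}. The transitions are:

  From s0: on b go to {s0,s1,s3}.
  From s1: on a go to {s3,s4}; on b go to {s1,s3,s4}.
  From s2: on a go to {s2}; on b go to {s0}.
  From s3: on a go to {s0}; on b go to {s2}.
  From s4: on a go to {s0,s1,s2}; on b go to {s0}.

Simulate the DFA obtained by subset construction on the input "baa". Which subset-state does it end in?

{s0,s1,s2}

Start: {s0}.
δ(s0,b) = {s0,s1,s3}.
Union: {s0,s1,s3}.
After b: {s0,s1,s3}.
δ(s0,a) = ∅; δ(s1,a) = {s3,s4}; δ(s3,a) = {s0}.
Union: {s0,s3,s4}.
After a: {s0,s3,s4}.
δ(s0,a) = ∅; δ(s3,a) = {s0}; δ(s4,a) = {s0,s1,s2}.
Union: {s0,s1,s2}.
After a: {s0,s1,s2}.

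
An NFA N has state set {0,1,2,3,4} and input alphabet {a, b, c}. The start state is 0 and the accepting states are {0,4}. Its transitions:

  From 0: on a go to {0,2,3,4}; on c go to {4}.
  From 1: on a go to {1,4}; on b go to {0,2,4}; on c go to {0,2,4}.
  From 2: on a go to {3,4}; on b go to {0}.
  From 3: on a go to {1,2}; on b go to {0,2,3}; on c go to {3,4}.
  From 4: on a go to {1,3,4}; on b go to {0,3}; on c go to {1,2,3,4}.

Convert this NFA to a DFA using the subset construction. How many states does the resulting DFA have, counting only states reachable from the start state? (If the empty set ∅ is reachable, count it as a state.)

Start state of the DFA: {0}.
{0} --a--> {0,2,3,4}  [new]
{0} --b--> ∅  [new]
{0} --c--> {4}  [new]
{0,2,3,4} --a--> {0,1,2,3,4}  [new]
{0,2,3,4} --b--> {0,2,3}  [new]
{0,2,3,4} --c--> {1,2,3,4}  [new]
∅ --a--> ∅  [seen]
∅ --b--> ∅  [seen]
∅ --c--> ∅  [seen]
{4} --a--> {1,3,4}  [new]
{4} --b--> {0,3}  [new]
{4} --c--> {1,2,3,4}  [seen]
{0,1,2,3,4} --a--> {0,1,2,3,4}  [seen]
{0,1,2,3,4} --b--> {0,2,3,4}  [seen]
{0,1,2,3,4} --c--> {0,1,2,3,4}  [seen]
{0,2,3} --a--> {0,1,2,3,4}  [seen]
{0,2,3} --b--> {0,2,3}  [seen]
{0,2,3} --c--> {3,4}  [new]
{1,2,3,4} --a--> {1,2,3,4}  [seen]
{1,2,3,4} --b--> {0,2,3,4}  [seen]
{1,2,3,4} --c--> {0,1,2,3,4}  [seen]
{1,3,4} --a--> {1,2,3,4}  [seen]
{1,3,4} --b--> {0,2,3,4}  [seen]
{1,3,4} --c--> {0,1,2,3,4}  [seen]
{0,3} --a--> {0,1,2,3,4}  [seen]
{0,3} --b--> {0,2,3}  [seen]
{0,3} --c--> {3,4}  [seen]
{3,4} --a--> {1,2,3,4}  [seen]
{3,4} --b--> {0,2,3}  [seen]
{3,4} --c--> {1,2,3,4}  [seen]
Reachable DFA states: {0}, {0,2,3,4}, ∅, {4}, {0,1,2,3,4}, {0,2,3}, {1,2,3,4}, {1,3,4}, {0,3}, {3,4}.

10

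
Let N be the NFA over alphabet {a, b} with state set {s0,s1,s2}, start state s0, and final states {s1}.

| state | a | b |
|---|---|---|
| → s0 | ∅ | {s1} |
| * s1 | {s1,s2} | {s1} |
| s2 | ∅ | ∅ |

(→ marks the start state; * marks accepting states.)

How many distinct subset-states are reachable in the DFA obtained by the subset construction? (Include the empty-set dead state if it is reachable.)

4

Start state of the DFA: {s0}.
{s0} --a--> ∅  [new]
{s0} --b--> {s1}  [new]
∅ --a--> ∅  [seen]
∅ --b--> ∅  [seen]
{s1} --a--> {s1,s2}  [new]
{s1} --b--> {s1}  [seen]
{s1,s2} --a--> {s1,s2}  [seen]
{s1,s2} --b--> {s1}  [seen]
Reachable DFA states: {s0}, ∅, {s1}, {s1,s2}.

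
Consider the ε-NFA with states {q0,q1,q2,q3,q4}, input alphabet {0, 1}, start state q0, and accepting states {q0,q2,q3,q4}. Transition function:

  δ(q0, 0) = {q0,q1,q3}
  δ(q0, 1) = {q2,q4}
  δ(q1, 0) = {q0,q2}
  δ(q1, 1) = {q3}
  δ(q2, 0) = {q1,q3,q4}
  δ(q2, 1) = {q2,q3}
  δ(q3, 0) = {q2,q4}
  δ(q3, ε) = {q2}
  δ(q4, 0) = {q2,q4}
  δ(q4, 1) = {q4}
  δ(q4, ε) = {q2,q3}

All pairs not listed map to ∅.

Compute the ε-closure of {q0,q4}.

Begin with {q0,q4}.
q4 →ε {q2,q3}; add q2, q3.
ε-closure = {q0,q2,q3,q4}.

{q0,q2,q3,q4}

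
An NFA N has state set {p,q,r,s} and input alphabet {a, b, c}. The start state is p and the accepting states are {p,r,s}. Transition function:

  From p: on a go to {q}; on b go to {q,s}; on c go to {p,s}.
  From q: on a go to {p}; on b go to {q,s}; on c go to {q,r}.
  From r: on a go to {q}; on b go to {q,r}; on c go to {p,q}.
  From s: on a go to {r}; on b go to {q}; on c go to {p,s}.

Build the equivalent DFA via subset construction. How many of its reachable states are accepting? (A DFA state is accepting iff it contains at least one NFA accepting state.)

10

Start state of the DFA: {p}.
{p} --a--> {q}  [new]
{p} --b--> {q,s}  [new]
{p} --c--> {p,s}  [new]
{q} --a--> {p}  [seen]
{q} --b--> {q,s}  [seen]
{q} --c--> {q,r}  [new]
{q,s} --a--> {p,r}  [new]
{q,s} --b--> {q,s}  [seen]
{q,s} --c--> {p,q,r,s}  [new]
{p,s} --a--> {q,r}  [seen]
{p,s} --b--> {q,s}  [seen]
{p,s} --c--> {p,s}  [seen]
{q,r} --a--> {p,q}  [new]
{q,r} --b--> {q,r,s}  [new]
{q,r} --c--> {p,q,r}  [new]
{p,r} --a--> {q}  [seen]
{p,r} --b--> {q,r,s}  [seen]
{p,r} --c--> {p,q,s}  [new]
{p,q,r,s} --a--> {p,q,r}  [seen]
{p,q,r,s} --b--> {q,r,s}  [seen]
{p,q,r,s} --c--> {p,q,r,s}  [seen]
{p,q} --a--> {p,q}  [seen]
{p,q} --b--> {q,s}  [seen]
{p,q} --c--> {p,q,r,s}  [seen]
{q,r,s} --a--> {p,q,r}  [seen]
{q,r,s} --b--> {q,r,s}  [seen]
{q,r,s} --c--> {p,q,r,s}  [seen]
{p,q,r} --a--> {p,q}  [seen]
{p,q,r} --b--> {q,r,s}  [seen]
{p,q,r} --c--> {p,q,r,s}  [seen]
{p,q,s} --a--> {p,q,r}  [seen]
{p,q,s} --b--> {q,s}  [seen]
{p,q,s} --c--> {p,q,r,s}  [seen]
Reachable DFA states: {p}, {q}, {q,s}, {p,s}, {q,r}, {p,r}, {p,q,r,s}, {p,q}, {q,r,s}, {p,q,r}, {p,q,s}.
Accepting DFA states (contain an NFA accepting state): {p}, {q,s}, {p,s}, {q,r}, {p,r}, {p,q,r,s}, {p,q}, {q,r,s}, {p,q,r}, {p,q,s}.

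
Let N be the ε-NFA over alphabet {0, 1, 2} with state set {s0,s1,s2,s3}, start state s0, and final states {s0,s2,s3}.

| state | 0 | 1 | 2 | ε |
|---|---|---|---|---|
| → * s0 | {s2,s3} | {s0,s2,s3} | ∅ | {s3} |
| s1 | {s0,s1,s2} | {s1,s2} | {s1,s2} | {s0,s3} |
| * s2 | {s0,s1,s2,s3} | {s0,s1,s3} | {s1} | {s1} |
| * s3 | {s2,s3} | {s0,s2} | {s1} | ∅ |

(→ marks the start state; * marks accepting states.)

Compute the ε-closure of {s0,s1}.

Begin with {s0,s1}.
s0 →ε {s3}; add s3.
ε-closure = {s0,s1,s3}.

{s0,s1,s3}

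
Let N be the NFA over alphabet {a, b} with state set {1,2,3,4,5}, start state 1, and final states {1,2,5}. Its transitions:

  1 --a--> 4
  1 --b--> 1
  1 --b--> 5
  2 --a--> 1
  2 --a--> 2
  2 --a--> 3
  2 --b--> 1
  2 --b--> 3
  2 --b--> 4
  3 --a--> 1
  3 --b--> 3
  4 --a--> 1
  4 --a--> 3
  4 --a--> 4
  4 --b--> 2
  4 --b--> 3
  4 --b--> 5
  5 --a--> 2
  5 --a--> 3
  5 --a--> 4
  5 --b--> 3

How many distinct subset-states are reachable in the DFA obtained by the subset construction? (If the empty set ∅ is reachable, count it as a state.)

Start state of the DFA: {1}.
{1} --a--> {4}  [new]
{1} --b--> {1,5}  [new]
{4} --a--> {1,3,4}  [new]
{4} --b--> {2,3,5}  [new]
{1,5} --a--> {2,3,4}  [new]
{1,5} --b--> {1,3,5}  [new]
{1,3,4} --a--> {1,3,4}  [seen]
{1,3,4} --b--> {1,2,3,5}  [new]
{2,3,5} --a--> {1,2,3,4}  [new]
{2,3,5} --b--> {1,3,4}  [seen]
{2,3,4} --a--> {1,2,3,4}  [seen]
{2,3,4} --b--> {1,2,3,4,5}  [new]
{1,3,5} --a--> {1,2,3,4}  [seen]
{1,3,5} --b--> {1,3,5}  [seen]
{1,2,3,5} --a--> {1,2,3,4}  [seen]
{1,2,3,5} --b--> {1,3,4,5}  [new]
{1,2,3,4} --a--> {1,2,3,4}  [seen]
{1,2,3,4} --b--> {1,2,3,4,5}  [seen]
{1,2,3,4,5} --a--> {1,2,3,4}  [seen]
{1,2,3,4,5} --b--> {1,2,3,4,5}  [seen]
{1,3,4,5} --a--> {1,2,3,4}  [seen]
{1,3,4,5} --b--> {1,2,3,5}  [seen]
Reachable DFA states: {1}, {4}, {1,5}, {1,3,4}, {2,3,5}, {2,3,4}, {1,3,5}, {1,2,3,5}, {1,2,3,4}, {1,2,3,4,5}, {1,3,4,5}.

11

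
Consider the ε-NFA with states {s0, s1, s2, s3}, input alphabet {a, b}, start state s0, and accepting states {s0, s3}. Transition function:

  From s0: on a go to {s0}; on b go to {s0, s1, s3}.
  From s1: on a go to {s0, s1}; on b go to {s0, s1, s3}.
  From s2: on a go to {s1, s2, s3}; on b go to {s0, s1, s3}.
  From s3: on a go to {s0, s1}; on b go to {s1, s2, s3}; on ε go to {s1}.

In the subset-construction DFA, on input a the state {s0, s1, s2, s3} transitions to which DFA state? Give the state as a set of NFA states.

{s0, s1, s2, s3}

δ(s0,a) = {s0}; δ(s1,a) = {s0, s1}; δ(s2,a) = {s1, s2, s3}; δ(s3,a) = {s0, s1}.
Union: {s0, s1, s2, s3}.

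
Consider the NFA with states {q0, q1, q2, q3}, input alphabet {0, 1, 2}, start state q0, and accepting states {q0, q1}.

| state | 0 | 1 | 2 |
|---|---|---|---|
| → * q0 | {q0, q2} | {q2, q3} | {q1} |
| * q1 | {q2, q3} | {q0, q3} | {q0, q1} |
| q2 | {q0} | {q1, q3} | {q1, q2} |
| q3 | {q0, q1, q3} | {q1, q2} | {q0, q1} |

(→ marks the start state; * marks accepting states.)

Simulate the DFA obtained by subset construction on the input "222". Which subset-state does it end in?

{q0, q1}

Start: {q0}.
δ(q0,2) = {q1}.
Union: {q1}.
After 2: {q1}.
δ(q1,2) = {q0, q1}.
Union: {q0, q1}.
After 2: {q0, q1}.
δ(q0,2) = {q1}; δ(q1,2) = {q0, q1}.
Union: {q0, q1}.
After 2: {q0, q1}.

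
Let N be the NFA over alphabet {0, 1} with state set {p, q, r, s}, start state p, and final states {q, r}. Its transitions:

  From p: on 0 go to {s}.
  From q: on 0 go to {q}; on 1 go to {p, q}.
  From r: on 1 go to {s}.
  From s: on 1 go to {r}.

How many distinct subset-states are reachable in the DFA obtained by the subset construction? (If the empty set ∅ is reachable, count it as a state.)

Start state of the DFA: {p}.
{p} --0--> {s}  [new]
{p} --1--> ∅  [new]
{s} --0--> ∅  [seen]
{s} --1--> {r}  [new]
∅ --0--> ∅  [seen]
∅ --1--> ∅  [seen]
{r} --0--> ∅  [seen]
{r} --1--> {s}  [seen]
Reachable DFA states: {p}, {s}, ∅, {r}.

4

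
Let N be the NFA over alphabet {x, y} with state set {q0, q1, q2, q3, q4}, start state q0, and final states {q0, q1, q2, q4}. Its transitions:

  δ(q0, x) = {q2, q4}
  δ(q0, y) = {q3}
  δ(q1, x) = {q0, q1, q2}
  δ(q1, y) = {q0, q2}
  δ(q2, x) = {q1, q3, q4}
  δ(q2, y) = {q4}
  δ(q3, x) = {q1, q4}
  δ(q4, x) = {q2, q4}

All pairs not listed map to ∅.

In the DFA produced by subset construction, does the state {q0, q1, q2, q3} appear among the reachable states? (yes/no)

Start state of the DFA: {q0}.
{q0} --x--> {q2, q4}  [new]
{q0} --y--> {q3}  [new]
{q2, q4} --x--> {q1, q2, q3, q4}  [new]
{q2, q4} --y--> {q4}  [new]
{q3} --x--> {q1, q4}  [new]
{q3} --y--> ∅  [new]
{q1, q2, q3, q4} --x--> {q0, q1, q2, q3, q4}  [new]
{q1, q2, q3, q4} --y--> {q0, q2, q4}  [new]
{q4} --x--> {q2, q4}  [seen]
{q4} --y--> ∅  [seen]
{q1, q4} --x--> {q0, q1, q2, q4}  [new]
{q1, q4} --y--> {q0, q2}  [new]
∅ --x--> ∅  [seen]
∅ --y--> ∅  [seen]
{q0, q1, q2, q3, q4} --x--> {q0, q1, q2, q3, q4}  [seen]
{q0, q1, q2, q3, q4} --y--> {q0, q2, q3, q4}  [new]
{q0, q2, q4} --x--> {q1, q2, q3, q4}  [seen]
{q0, q2, q4} --y--> {q3, q4}  [new]
{q0, q1, q2, q4} --x--> {q0, q1, q2, q3, q4}  [seen]
{q0, q1, q2, q4} --y--> {q0, q2, q3, q4}  [seen]
{q0, q2} --x--> {q1, q2, q3, q4}  [seen]
{q0, q2} --y--> {q3, q4}  [seen]
{q0, q2, q3, q4} --x--> {q1, q2, q3, q4}  [seen]
{q0, q2, q3, q4} --y--> {q3, q4}  [seen]
{q3, q4} --x--> {q1, q2, q4}  [new]
{q3, q4} --y--> ∅  [seen]
{q1, q2, q4} --x--> {q0, q1, q2, q3, q4}  [seen]
{q1, q2, q4} --y--> {q0, q2, q4}  [seen]
Reachable DFA states: {q0}, {q2, q4}, {q3}, {q1, q2, q3, q4}, {q4}, {q1, q4}, ∅, {q0, q1, q2, q3, q4}, {q0, q2, q4}, {q0, q1, q2, q4}, {q0, q2}, {q0, q2, q3, q4}, {q3, q4}, {q1, q2, q4}.
{q0, q1, q2, q3} is not among them.

no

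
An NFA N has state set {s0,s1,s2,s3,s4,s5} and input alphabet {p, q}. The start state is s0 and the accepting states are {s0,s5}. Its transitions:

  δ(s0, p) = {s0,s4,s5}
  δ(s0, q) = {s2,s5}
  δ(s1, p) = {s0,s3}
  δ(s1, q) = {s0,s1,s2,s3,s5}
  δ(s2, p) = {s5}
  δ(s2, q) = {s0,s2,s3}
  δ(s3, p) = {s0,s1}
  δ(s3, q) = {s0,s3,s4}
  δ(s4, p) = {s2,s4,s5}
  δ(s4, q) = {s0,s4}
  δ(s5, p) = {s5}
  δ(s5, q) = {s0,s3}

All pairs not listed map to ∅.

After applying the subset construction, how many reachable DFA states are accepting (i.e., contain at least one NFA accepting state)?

Start state of the DFA: {s0}.
{s0} --p--> {s0,s4,s5}  [new]
{s0} --q--> {s2,s5}  [new]
{s0,s4,s5} --p--> {s0,s2,s4,s5}  [new]
{s0,s4,s5} --q--> {s0,s2,s3,s4,s5}  [new]
{s2,s5} --p--> {s5}  [new]
{s2,s5} --q--> {s0,s2,s3}  [new]
{s0,s2,s4,s5} --p--> {s0,s2,s4,s5}  [seen]
{s0,s2,s4,s5} --q--> {s0,s2,s3,s4,s5}  [seen]
{s0,s2,s3,s4,s5} --p--> {s0,s1,s2,s4,s5}  [new]
{s0,s2,s3,s4,s5} --q--> {s0,s2,s3,s4,s5}  [seen]
{s5} --p--> {s5}  [seen]
{s5} --q--> {s0,s3}  [new]
{s0,s2,s3} --p--> {s0,s1,s4,s5}  [new]
{s0,s2,s3} --q--> {s0,s2,s3,s4,s5}  [seen]
{s0,s1,s2,s4,s5} --p--> {s0,s2,s3,s4,s5}  [seen]
{s0,s1,s2,s4,s5} --q--> {s0,s1,s2,s3,s4,s5}  [new]
{s0,s3} --p--> {s0,s1,s4,s5}  [seen]
{s0,s3} --q--> {s0,s2,s3,s4,s5}  [seen]
{s0,s1,s4,s5} --p--> {s0,s2,s3,s4,s5}  [seen]
{s0,s1,s4,s5} --q--> {s0,s1,s2,s3,s4,s5}  [seen]
{s0,s1,s2,s3,s4,s5} --p--> {s0,s1,s2,s3,s4,s5}  [seen]
{s0,s1,s2,s3,s4,s5} --q--> {s0,s1,s2,s3,s4,s5}  [seen]
Reachable DFA states: {s0}, {s0,s4,s5}, {s2,s5}, {s0,s2,s4,s5}, {s0,s2,s3,s4,s5}, {s5}, {s0,s2,s3}, {s0,s1,s2,s4,s5}, {s0,s3}, {s0,s1,s4,s5}, {s0,s1,s2,s3,s4,s5}.
Accepting DFA states (contain an NFA accepting state): {s0}, {s0,s4,s5}, {s2,s5}, {s0,s2,s4,s5}, {s0,s2,s3,s4,s5}, {s5}, {s0,s2,s3}, {s0,s1,s2,s4,s5}, {s0,s3}, {s0,s1,s4,s5}, {s0,s1,s2,s3,s4,s5}.

11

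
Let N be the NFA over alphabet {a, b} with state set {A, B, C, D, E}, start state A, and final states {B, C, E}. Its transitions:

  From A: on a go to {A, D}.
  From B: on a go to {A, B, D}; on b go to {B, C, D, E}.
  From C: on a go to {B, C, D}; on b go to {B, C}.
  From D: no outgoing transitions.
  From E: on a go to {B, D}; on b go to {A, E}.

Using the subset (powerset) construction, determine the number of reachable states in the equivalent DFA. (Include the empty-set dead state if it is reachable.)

3

Start state of the DFA: {A}.
{A} --a--> {A, D}  [new]
{A} --b--> ∅  [new]
{A, D} --a--> {A, D}  [seen]
{A, D} --b--> ∅  [seen]
∅ --a--> ∅  [seen]
∅ --b--> ∅  [seen]
Reachable DFA states: {A}, {A, D}, ∅.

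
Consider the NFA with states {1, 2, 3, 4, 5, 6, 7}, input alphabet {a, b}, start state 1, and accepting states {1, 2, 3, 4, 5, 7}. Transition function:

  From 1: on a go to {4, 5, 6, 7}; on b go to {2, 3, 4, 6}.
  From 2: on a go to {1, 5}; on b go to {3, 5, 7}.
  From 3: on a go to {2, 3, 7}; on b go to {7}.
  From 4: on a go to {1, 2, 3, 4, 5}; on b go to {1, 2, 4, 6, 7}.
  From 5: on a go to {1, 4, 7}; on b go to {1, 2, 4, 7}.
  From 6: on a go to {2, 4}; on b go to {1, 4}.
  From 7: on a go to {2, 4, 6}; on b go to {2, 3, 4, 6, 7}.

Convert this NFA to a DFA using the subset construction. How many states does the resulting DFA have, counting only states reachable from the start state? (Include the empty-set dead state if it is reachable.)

6

Start state of the DFA: {1}.
{1} --a--> {4, 5, 6, 7}  [new]
{1} --b--> {2, 3, 4, 6}  [new]
{4, 5, 6, 7} --a--> {1, 2, 3, 4, 5, 6, 7}  [new]
{4, 5, 6, 7} --b--> {1, 2, 3, 4, 6, 7}  [new]
{2, 3, 4, 6} --a--> {1, 2, 3, 4, 5, 7}  [new]
{2, 3, 4, 6} --b--> {1, 2, 3, 4, 5, 6, 7}  [seen]
{1, 2, 3, 4, 5, 6, 7} --a--> {1, 2, 3, 4, 5, 6, 7}  [seen]
{1, 2, 3, 4, 5, 6, 7} --b--> {1, 2, 3, 4, 5, 6, 7}  [seen]
{1, 2, 3, 4, 6, 7} --a--> {1, 2, 3, 4, 5, 6, 7}  [seen]
{1, 2, 3, 4, 6, 7} --b--> {1, 2, 3, 4, 5, 6, 7}  [seen]
{1, 2, 3, 4, 5, 7} --a--> {1, 2, 3, 4, 5, 6, 7}  [seen]
{1, 2, 3, 4, 5, 7} --b--> {1, 2, 3, 4, 5, 6, 7}  [seen]
Reachable DFA states: {1}, {4, 5, 6, 7}, {2, 3, 4, 6}, {1, 2, 3, 4, 5, 6, 7}, {1, 2, 3, 4, 6, 7}, {1, 2, 3, 4, 5, 7}.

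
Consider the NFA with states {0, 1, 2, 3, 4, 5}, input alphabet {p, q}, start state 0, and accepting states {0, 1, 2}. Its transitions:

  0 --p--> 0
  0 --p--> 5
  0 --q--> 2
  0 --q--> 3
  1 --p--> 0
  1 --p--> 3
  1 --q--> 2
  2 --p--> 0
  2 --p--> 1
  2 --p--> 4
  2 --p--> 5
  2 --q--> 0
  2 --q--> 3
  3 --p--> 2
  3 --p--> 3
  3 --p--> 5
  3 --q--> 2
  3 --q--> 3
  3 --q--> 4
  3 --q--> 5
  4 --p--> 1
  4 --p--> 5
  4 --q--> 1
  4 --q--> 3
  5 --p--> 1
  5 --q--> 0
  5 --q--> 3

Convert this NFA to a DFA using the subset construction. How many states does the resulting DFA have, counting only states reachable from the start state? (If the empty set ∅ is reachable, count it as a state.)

9

Start state of the DFA: {0}.
{0} --p--> {0, 5}  [new]
{0} --q--> {2, 3}  [new]
{0, 5} --p--> {0, 1, 5}  [new]
{0, 5} --q--> {0, 2, 3}  [new]
{2, 3} --p--> {0, 1, 2, 3, 4, 5}  [new]
{2, 3} --q--> {0, 2, 3, 4, 5}  [new]
{0, 1, 5} --p--> {0, 1, 3, 5}  [new]
{0, 1, 5} --q--> {0, 2, 3}  [seen]
{0, 2, 3} --p--> {0, 1, 2, 3, 4, 5}  [seen]
{0, 2, 3} --q--> {0, 2, 3, 4, 5}  [seen]
{0, 1, 2, 3, 4, 5} --p--> {0, 1, 2, 3, 4, 5}  [seen]
{0, 1, 2, 3, 4, 5} --q--> {0, 1, 2, 3, 4, 5}  [seen]
{0, 2, 3, 4, 5} --p--> {0, 1, 2, 3, 4, 5}  [seen]
{0, 2, 3, 4, 5} --q--> {0, 1, 2, 3, 4, 5}  [seen]
{0, 1, 3, 5} --p--> {0, 1, 2, 3, 5}  [new]
{0, 1, 3, 5} --q--> {0, 2, 3, 4, 5}  [seen]
{0, 1, 2, 3, 5} --p--> {0, 1, 2, 3, 4, 5}  [seen]
{0, 1, 2, 3, 5} --q--> {0, 2, 3, 4, 5}  [seen]
Reachable DFA states: {0}, {0, 5}, {2, 3}, {0, 1, 5}, {0, 2, 3}, {0, 1, 2, 3, 4, 5}, {0, 2, 3, 4, 5}, {0, 1, 3, 5}, {0, 1, 2, 3, 5}.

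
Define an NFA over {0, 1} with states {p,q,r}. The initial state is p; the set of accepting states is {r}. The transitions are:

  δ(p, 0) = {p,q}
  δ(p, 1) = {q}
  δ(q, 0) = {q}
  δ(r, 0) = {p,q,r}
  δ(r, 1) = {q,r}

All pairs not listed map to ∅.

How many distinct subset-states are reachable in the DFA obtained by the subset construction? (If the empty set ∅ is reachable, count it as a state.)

4

Start state of the DFA: {p}.
{p} --0--> {p,q}  [new]
{p} --1--> {q}  [new]
{p,q} --0--> {p,q}  [seen]
{p,q} --1--> {q}  [seen]
{q} --0--> {q}  [seen]
{q} --1--> ∅  [new]
∅ --0--> ∅  [seen]
∅ --1--> ∅  [seen]
Reachable DFA states: {p}, {p,q}, {q}, ∅.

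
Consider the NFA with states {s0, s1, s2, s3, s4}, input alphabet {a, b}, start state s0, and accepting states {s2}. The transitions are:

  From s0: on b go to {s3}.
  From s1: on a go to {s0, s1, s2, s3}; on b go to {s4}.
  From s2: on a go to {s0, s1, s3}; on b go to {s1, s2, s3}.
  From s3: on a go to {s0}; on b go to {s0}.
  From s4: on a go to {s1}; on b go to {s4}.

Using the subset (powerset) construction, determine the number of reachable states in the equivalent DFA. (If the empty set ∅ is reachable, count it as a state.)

3

Start state of the DFA: {s0}.
{s0} --a--> ∅  [new]
{s0} --b--> {s3}  [new]
∅ --a--> ∅  [seen]
∅ --b--> ∅  [seen]
{s3} --a--> {s0}  [seen]
{s3} --b--> {s0}  [seen]
Reachable DFA states: {s0}, ∅, {s3}.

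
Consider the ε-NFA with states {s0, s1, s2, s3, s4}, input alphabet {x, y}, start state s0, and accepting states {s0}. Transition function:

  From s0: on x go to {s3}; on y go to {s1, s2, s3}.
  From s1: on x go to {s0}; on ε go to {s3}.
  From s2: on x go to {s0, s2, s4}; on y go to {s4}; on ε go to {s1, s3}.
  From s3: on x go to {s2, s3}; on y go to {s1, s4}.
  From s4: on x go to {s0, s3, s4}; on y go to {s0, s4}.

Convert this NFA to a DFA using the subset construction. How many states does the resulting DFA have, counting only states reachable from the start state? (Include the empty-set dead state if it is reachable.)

6

Start state of the DFA: {s0} (ε-closure of the NFA start).
{s0} --x--> {s3}  [new]
{s0} --y--> {s1, s2, s3}  [new]
{s3} --x--> {s1, s2, s3}  [seen]
{s3} --y--> {s1, s3, s4}  [new]
{s1, s2, s3} --x--> {s0, s1, s2, s3, s4}  [new]
{s1, s2, s3} --y--> {s1, s3, s4}  [seen]
{s1, s3, s4} --x--> {s0, s1, s2, s3, s4}  [seen]
{s1, s3, s4} --y--> {s0, s1, s3, s4}  [new]
{s0, s1, s2, s3, s4} --x--> {s0, s1, s2, s3, s4}  [seen]
{s0, s1, s2, s3, s4} --y--> {s0, s1, s2, s3, s4}  [seen]
{s0, s1, s3, s4} --x--> {s0, s1, s2, s3, s4}  [seen]
{s0, s1, s3, s4} --y--> {s0, s1, s2, s3, s4}  [seen]
Reachable DFA states: {s0}, {s3}, {s1, s2, s3}, {s1, s3, s4}, {s0, s1, s2, s3, s4}, {s0, s1, s3, s4}.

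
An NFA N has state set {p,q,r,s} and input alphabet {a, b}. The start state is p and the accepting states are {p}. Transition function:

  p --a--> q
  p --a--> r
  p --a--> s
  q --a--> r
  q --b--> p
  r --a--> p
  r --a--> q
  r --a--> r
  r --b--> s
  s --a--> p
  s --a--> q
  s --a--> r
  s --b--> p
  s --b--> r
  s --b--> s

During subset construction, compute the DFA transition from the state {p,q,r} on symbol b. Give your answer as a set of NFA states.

{p,s}

δ(p,b) = ∅; δ(q,b) = {p}; δ(r,b) = {s}.
Union: {p,s}.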